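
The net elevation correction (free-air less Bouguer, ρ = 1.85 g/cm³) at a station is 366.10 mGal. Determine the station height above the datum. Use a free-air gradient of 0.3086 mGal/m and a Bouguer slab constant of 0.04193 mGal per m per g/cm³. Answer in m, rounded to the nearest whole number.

Combined gradient = 0.3086 − 0.04193 × 1.85 = 0.2310295 mGal/m
h = 366.10 / 0.2310295 = 1584.65 m

1585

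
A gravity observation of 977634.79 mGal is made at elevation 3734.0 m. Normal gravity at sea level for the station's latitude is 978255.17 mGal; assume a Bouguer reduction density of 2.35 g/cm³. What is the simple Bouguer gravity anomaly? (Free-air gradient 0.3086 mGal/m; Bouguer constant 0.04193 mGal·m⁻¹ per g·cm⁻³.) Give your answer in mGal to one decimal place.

Free-air correction = 0.3086 × 3734.0 = 1152.31 mGal
Free-air anomaly = 977634.79 − 978255.17 + (1152.31) = 531.93 mGal
Bouguer slab correction = 0.04193 × 2.35 × 3734.0 = 367.93 mGal
Simple Bouguer anomaly = 531.93 − (367.93) = 164.00 mGal

164.0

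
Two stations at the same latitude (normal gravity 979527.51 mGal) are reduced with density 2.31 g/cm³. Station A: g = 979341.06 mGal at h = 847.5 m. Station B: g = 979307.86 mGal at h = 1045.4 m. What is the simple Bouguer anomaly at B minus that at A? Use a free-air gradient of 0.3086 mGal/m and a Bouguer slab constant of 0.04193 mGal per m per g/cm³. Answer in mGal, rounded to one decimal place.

8.7

Δg_SB(A) = 979341.06 − 979527.51 + 0.3086×847.5 − 0.04193×2.31×847.5 = -7.00 mGal
Δg_SB(B) = 979307.86 − 979527.51 + 0.3086×1045.4 − 0.04193×2.31×1045.4 = 1.70 mGal
Difference = 1.70 − (-7.00) = 8.70 mGal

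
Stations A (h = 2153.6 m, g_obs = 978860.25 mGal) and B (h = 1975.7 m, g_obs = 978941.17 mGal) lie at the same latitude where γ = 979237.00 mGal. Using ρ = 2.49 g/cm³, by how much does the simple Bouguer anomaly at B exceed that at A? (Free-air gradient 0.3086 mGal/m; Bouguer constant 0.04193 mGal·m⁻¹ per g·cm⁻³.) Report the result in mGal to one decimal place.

44.6

Δg_SB(A) = 978860.25 − 979237.00 + 0.3086×2153.6 − 0.04193×2.49×2153.6 = 63.00 mGal
Δg_SB(B) = 978941.17 − 979237.00 + 0.3086×1975.7 − 0.04193×2.49×1975.7 = 107.60 mGal
Difference = 107.60 − (63.00) = 44.60 mGal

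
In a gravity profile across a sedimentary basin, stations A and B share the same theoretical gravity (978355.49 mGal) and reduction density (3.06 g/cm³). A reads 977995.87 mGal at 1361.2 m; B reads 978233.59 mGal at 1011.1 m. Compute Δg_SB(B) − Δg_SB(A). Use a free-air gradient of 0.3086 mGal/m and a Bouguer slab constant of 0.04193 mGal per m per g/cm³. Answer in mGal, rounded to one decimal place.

174.6

Δg_SB(A) = 977995.87 − 978355.49 + 0.3086×1361.2 − 0.04193×3.06×1361.2 = -114.20 mGal
Δg_SB(B) = 978233.59 − 978355.49 + 0.3086×1011.1 − 0.04193×3.06×1011.1 = 60.40 mGal
Difference = 60.40 − (-114.20) = 174.60 mGal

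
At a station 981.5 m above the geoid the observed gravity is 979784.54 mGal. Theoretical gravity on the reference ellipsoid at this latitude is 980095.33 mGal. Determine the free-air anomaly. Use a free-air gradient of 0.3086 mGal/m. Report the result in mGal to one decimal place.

-7.9

Free-air correction = 0.3086 × 981.5 = 302.89 mGal
Free-air anomaly = 979784.54 − 980095.33 + (302.89) = -7.90 mGal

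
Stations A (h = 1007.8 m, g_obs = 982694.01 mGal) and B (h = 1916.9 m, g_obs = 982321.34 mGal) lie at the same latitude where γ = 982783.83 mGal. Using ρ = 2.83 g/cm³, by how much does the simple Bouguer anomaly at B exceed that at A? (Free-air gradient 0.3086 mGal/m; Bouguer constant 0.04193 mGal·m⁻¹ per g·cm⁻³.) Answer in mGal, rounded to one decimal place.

-200.0

Δg_SB(A) = 982694.01 − 982783.83 + 0.3086×1007.8 − 0.04193×2.83×1007.8 = 101.60 mGal
Δg_SB(B) = 982321.34 − 982783.83 + 0.3086×1916.9 − 0.04193×2.83×1916.9 = -98.40 mGal
Difference = -98.40 − (101.60) = -200.00 mGal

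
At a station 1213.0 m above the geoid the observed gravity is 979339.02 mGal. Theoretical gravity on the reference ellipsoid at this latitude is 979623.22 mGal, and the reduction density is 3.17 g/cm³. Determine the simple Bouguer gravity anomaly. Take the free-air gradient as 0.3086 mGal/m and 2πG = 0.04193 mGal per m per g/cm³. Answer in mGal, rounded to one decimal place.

Free-air correction = 0.3086 × 1213.0 = 374.33 mGal
Free-air anomaly = 979339.02 − 979623.22 + (374.33) = 90.13 mGal
Bouguer slab correction = 0.04193 × 3.17 × 1213.0 = 161.23 mGal
Simple Bouguer anomaly = 90.13 − (161.23) = -71.10 mGal

-71.1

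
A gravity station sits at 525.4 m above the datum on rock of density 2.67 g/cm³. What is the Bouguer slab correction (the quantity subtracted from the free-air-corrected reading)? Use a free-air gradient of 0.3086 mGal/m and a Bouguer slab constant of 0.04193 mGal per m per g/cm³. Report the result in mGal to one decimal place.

Bouguer slab correction = 0.04193 × 2.67 × 525.4 = 58.8 mGal

58.8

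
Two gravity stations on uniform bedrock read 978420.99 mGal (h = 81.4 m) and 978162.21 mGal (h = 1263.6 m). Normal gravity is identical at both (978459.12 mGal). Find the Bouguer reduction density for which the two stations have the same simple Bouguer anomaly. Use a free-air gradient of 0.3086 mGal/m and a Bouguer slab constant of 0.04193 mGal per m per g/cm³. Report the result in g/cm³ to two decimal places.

2.14

Δg_obs = 978162.21 − 978420.99 = -258.78 mGal over Δh = 1263.6 − 81.4 = 1182.2 m
Equal Bouguer anomalies ⇒ Δg_obs + (0.3086 − 0.04193ρ)·Δh = 0
0.3086 − 0.04193ρ = −Δg_obs/Δh = 0.21890
ρ = (0.3086 − 0.21890) / 0.04193 = 2.14 g/cm³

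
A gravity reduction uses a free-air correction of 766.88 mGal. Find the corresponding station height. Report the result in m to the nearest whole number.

2485

h = 766.88 / 0.3086 = 2485.03 m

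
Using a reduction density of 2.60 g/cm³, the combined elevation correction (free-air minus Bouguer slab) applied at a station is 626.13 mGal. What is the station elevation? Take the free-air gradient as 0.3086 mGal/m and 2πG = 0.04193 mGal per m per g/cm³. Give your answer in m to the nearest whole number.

Combined gradient = 0.3086 − 0.04193 × 2.60 = 0.1995820 mGal/m
h = 626.13 / 0.1995820 = 3137.21 m

3137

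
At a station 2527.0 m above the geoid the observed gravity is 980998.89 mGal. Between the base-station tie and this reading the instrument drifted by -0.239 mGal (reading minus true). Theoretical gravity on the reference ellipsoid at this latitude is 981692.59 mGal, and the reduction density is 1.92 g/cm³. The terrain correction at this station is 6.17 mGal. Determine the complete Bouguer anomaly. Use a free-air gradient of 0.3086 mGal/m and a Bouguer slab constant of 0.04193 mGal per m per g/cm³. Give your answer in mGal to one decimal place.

Drift-corrected reading = 980998.89 − (-0.239) = 980999.129 mGal
Free-air correction = 0.3086 × 2527.0 = 779.83 mGal
Free-air anomaly = 980999.129 − 981692.59 + (779.83) = 86.369 mGal
Bouguer slab correction = 0.04193 × 1.92 × 2527.0 = 203.44 mGal
Simple Bouguer anomaly = 86.369 − (203.44) = -117.071 mGal
Complete Bouguer anomaly = -117.071 + 6.17 = -110.901 mGal

-110.9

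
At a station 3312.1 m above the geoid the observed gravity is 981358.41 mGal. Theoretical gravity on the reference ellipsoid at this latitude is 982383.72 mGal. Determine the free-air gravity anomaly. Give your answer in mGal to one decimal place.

Free-air correction = 0.3086 × 3312.1 = 1022.11 mGal
Free-air anomaly = 981358.41 − 982383.72 + (1022.11) = -3.20 mGal

-3.2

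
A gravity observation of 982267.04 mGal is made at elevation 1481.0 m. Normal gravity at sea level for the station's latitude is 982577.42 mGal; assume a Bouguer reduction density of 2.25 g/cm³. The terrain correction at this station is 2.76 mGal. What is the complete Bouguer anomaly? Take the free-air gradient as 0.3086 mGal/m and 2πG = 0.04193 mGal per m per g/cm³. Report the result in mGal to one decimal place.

9.7

Free-air correction = 0.3086 × 1481.0 = 457.04 mGal
Free-air anomaly = 982267.04 − 982577.42 + (457.04) = 146.66 mGal
Bouguer slab correction = 0.04193 × 2.25 × 1481.0 = 139.72 mGal
Simple Bouguer anomaly = 146.66 − (139.72) = 6.94 mGal
Complete Bouguer anomaly = 6.94 + 2.76 = 9.70 mGal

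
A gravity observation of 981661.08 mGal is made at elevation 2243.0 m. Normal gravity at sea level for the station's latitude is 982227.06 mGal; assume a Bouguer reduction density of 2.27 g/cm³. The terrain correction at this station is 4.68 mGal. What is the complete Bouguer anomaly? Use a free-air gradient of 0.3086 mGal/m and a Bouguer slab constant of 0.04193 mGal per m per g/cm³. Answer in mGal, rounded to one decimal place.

Free-air correction = 0.3086 × 2243.0 = 692.19 mGal
Free-air anomaly = 981661.08 − 982227.06 + (692.19) = 126.21 mGal
Bouguer slab correction = 0.04193 × 2.27 × 2243.0 = 213.49 mGal
Simple Bouguer anomaly = 126.21 − (213.49) = -87.28 mGal
Complete Bouguer anomaly = -87.28 + 4.68 = -82.60 mGal

-82.6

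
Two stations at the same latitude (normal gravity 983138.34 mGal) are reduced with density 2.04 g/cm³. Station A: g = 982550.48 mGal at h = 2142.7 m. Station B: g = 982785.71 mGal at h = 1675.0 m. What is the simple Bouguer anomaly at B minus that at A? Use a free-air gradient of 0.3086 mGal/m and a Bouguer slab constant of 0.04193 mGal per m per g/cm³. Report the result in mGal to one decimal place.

130.9

Δg_SB(A) = 982550.48 − 983138.34 + 0.3086×2142.7 − 0.04193×2.04×2142.7 = -109.90 mGal
Δg_SB(B) = 982785.71 − 983138.34 + 0.3086×1675.0 − 0.04193×2.04×1675.0 = 21.00 mGal
Difference = 21.00 − (-109.90) = 130.90 mGal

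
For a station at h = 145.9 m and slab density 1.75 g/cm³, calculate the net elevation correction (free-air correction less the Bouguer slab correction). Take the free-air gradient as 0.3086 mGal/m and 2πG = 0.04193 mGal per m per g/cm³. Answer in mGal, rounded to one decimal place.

Combined gradient = 0.3086 − 0.04193 × 1.75 = 0.2352225 mGal/m
Combined elevation correction = 0.2352225 × 145.9 = 34.3 mGal

34.3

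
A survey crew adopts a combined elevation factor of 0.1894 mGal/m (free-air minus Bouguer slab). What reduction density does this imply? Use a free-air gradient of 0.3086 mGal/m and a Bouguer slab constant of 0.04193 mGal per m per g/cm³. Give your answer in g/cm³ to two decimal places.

0.1894 = 0.3086 − 0.04193 × ρ
ρ = (0.3086 − 0.1894) / 0.04193 = 2.84 g/cm³

2.84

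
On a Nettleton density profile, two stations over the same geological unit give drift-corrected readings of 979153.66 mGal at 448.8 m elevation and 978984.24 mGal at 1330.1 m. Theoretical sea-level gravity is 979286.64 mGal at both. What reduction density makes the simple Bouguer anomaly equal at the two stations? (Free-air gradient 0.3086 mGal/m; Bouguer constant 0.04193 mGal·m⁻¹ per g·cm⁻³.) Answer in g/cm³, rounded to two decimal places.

Δg_obs = 978984.24 − 979153.66 = -169.42 mGal over Δh = 1330.1 − 448.8 = 881.3 m
Equal Bouguer anomalies ⇒ Δg_obs + (0.3086 − 0.04193ρ)·Δh = 0
0.3086 − 0.04193ρ = −Δg_obs/Δh = 0.19224
ρ = (0.3086 − 0.19224) / 0.04193 = 2.78 g/cm³

2.78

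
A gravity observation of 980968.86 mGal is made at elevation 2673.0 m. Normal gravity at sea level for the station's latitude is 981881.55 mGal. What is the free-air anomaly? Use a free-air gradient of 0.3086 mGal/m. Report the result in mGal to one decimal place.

-87.8

Free-air correction = 0.3086 × 2673.0 = 824.89 mGal
Free-air anomaly = 980968.86 − 981881.55 + (824.89) = -87.80 mGal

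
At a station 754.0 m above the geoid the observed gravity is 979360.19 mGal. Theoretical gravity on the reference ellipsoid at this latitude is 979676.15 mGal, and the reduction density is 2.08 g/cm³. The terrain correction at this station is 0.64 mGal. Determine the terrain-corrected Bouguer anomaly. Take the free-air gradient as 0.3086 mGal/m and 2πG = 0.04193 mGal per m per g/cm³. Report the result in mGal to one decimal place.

-148.4

Free-air correction = 0.3086 × 754.0 = 232.68 mGal
Free-air anomaly = 979360.19 − 979676.15 + (232.68) = -83.28 mGal
Bouguer slab correction = 0.04193 × 2.08 × 754.0 = 65.76 mGal
Simple Bouguer anomaly = -83.28 − (65.76) = -149.04 mGal
Complete Bouguer anomaly = -149.04 + 0.64 = -148.40 mGal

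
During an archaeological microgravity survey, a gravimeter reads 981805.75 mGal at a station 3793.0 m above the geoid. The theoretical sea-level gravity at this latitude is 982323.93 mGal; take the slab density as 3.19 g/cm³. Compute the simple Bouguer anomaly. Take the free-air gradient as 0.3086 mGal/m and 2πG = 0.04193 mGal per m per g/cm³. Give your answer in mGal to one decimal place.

145.0

Free-air correction = 0.3086 × 3793.0 = 1170.52 mGal
Free-air anomaly = 981805.75 − 982323.93 + (1170.52) = 652.34 mGal
Bouguer slab correction = 0.04193 × 3.19 × 3793.0 = 507.34 mGal
Simple Bouguer anomaly = 652.34 − (507.34) = 145.00 mGal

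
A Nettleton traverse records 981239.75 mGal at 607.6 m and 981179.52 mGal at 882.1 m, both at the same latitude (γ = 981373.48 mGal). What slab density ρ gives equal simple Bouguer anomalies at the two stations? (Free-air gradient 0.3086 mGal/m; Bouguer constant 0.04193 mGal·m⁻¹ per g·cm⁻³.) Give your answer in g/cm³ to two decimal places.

2.13

Δg_obs = 981179.52 − 981239.75 = -60.23 mGal over Δh = 882.1 − 607.6 = 274.5 m
Equal Bouguer anomalies ⇒ Δg_obs + (0.3086 − 0.04193ρ)·Δh = 0
0.3086 − 0.04193ρ = −Δg_obs/Δh = 0.21942
ρ = (0.3086 − 0.21942) / 0.04193 = 2.13 g/cm³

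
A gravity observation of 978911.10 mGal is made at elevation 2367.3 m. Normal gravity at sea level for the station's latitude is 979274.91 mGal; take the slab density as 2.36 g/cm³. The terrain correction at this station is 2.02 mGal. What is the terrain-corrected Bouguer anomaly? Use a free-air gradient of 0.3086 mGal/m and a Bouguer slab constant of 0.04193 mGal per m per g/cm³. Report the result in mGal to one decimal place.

134.5

Free-air correction = 0.3086 × 2367.3 = 730.55 mGal
Free-air anomaly = 978911.10 − 979274.91 + (730.55) = 366.74 mGal
Bouguer slab correction = 0.04193 × 2.36 × 2367.3 = 234.26 mGal
Simple Bouguer anomaly = 366.74 − (234.26) = 132.48 mGal
Complete Bouguer anomaly = 132.48 + 2.02 = 134.50 mGal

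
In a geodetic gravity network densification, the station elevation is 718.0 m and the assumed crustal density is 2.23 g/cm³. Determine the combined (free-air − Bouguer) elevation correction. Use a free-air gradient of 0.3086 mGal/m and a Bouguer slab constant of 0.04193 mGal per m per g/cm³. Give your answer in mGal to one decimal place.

154.4

Combined gradient = 0.3086 − 0.04193 × 2.23 = 0.2150961 mGal/m
Combined elevation correction = 0.2150961 × 718.0 = 154.4 mGal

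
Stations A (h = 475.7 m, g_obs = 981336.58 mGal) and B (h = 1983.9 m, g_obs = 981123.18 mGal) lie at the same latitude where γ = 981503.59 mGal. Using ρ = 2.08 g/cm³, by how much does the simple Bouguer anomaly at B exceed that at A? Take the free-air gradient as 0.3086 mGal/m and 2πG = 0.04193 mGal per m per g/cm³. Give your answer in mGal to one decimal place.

Δg_SB(A) = 981336.58 − 981503.59 + 0.3086×475.7 − 0.04193×2.08×475.7 = -61.70 mGal
Δg_SB(B) = 981123.18 − 981503.59 + 0.3086×1983.9 − 0.04193×2.08×1983.9 = 58.80 mGal
Difference = 58.80 − (-61.70) = 120.50 mGal

120.5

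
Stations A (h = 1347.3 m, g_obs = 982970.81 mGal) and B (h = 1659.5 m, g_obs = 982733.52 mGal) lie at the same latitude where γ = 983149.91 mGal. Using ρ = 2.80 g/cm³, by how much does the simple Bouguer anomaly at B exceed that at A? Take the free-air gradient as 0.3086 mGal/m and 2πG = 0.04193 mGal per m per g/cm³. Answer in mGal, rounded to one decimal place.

-177.6

Δg_SB(A) = 982970.81 − 983149.91 + 0.3086×1347.3 − 0.04193×2.80×1347.3 = 78.50 mGal
Δg_SB(B) = 982733.52 − 983149.91 + 0.3086×1659.5 − 0.04193×2.80×1659.5 = -99.10 mGal
Difference = -99.10 − (78.50) = -177.60 mGal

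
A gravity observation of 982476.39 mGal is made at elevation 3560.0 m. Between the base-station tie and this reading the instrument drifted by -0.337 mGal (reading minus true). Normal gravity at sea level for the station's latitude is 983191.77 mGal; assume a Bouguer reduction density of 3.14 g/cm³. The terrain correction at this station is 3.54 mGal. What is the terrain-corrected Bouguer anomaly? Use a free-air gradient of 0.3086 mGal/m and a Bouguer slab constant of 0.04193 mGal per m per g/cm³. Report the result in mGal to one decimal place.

Drift-corrected reading = 982476.39 − (-0.337) = 982476.727 mGal
Free-air correction = 0.3086 × 3560.0 = 1098.62 mGal
Free-air anomaly = 982476.727 − 983191.77 + (1098.62) = 383.577 mGal
Bouguer slab correction = 0.04193 × 3.14 × 3560.0 = 468.71 mGal
Simple Bouguer anomaly = 383.577 − (468.71) = -85.133 mGal
Complete Bouguer anomaly = -85.133 + 3.54 = -81.593 mGal

-81.6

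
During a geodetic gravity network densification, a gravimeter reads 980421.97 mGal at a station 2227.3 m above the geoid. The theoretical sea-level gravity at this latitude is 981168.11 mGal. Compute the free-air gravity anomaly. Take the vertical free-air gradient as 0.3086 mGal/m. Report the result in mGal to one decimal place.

Free-air correction = 0.3086 × 2227.3 = 687.34 mGal
Free-air anomaly = 980421.97 − 981168.11 + (687.34) = -58.80 mGal

-58.8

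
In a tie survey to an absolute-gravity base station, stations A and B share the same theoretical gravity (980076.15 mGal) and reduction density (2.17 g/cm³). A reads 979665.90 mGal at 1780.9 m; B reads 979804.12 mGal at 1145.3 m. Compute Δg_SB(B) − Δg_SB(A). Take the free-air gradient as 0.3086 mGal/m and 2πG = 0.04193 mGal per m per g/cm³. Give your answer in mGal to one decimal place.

Δg_SB(A) = 979665.90 − 980076.15 + 0.3086×1780.9 − 0.04193×2.17×1780.9 = -22.70 mGal
Δg_SB(B) = 979804.12 − 980076.15 + 0.3086×1145.3 − 0.04193×2.17×1145.3 = -22.80 mGal
Difference = -22.80 − (-22.70) = -0.10 mGal

-0.1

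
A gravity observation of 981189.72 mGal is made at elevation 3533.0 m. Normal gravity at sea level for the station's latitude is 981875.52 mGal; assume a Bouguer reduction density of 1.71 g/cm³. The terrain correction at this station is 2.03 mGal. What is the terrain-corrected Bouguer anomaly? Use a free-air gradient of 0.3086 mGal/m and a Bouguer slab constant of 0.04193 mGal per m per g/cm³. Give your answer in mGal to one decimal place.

Free-air correction = 0.3086 × 3533.0 = 1090.28 mGal
Free-air anomaly = 981189.72 − 981875.52 + (1090.28) = 404.48 mGal
Bouguer slab correction = 0.04193 × 1.71 × 3533.0 = 253.32 mGal
Simple Bouguer anomaly = 404.48 − (253.32) = 151.16 mGal
Complete Bouguer anomaly = 151.16 + 2.03 = 153.19 mGal

153.2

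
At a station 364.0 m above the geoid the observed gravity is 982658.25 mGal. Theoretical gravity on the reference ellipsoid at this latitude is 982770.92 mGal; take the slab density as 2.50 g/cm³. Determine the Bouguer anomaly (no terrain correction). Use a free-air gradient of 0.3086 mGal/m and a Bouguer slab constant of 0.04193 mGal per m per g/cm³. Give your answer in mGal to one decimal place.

Free-air correction = 0.3086 × 364.0 = 112.33 mGal
Free-air anomaly = 982658.25 − 982770.92 + (112.33) = -0.34 mGal
Bouguer slab correction = 0.04193 × 2.50 × 364.0 = 38.16 mGal
Simple Bouguer anomaly = -0.34 − (38.16) = -38.50 mGal

-38.5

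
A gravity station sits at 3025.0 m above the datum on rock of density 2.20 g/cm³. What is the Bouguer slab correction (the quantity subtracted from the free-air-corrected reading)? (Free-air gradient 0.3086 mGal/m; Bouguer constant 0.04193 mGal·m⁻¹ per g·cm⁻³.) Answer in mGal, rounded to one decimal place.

Bouguer slab correction = 0.04193 × 2.20 × 3025.0 = 279.0 mGal

279.0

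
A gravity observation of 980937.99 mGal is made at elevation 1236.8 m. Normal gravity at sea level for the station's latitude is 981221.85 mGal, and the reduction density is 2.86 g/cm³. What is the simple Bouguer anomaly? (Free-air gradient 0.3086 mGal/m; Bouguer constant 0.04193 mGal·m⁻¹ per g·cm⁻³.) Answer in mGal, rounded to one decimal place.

Free-air correction = 0.3086 × 1236.8 = 381.68 mGal
Free-air anomaly = 980937.99 − 981221.85 + (381.68) = 97.82 mGal
Bouguer slab correction = 0.04193 × 2.86 × 1236.8 = 148.32 mGal
Simple Bouguer anomaly = 97.82 − (148.32) = -50.50 mGal

-50.5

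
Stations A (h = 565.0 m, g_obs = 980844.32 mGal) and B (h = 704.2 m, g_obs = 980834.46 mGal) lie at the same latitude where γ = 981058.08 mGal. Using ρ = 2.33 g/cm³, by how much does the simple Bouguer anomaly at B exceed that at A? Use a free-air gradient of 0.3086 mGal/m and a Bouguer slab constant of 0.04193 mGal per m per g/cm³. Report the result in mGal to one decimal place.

Δg_SB(A) = 980844.32 − 981058.08 + 0.3086×565.0 − 0.04193×2.33×565.0 = -94.60 mGal
Δg_SB(B) = 980834.46 − 981058.08 + 0.3086×704.2 − 0.04193×2.33×704.2 = -75.10 mGal
Difference = -75.10 − (-94.60) = 19.50 mGal

19.5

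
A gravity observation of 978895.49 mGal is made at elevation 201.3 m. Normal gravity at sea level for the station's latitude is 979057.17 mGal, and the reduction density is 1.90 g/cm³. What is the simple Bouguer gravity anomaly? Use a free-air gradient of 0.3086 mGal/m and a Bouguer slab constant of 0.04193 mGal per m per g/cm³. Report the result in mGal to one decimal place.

-115.6

Free-air correction = 0.3086 × 201.3 = 62.12 mGal
Free-air anomaly = 978895.49 − 979057.17 + (62.12) = -99.56 mGal
Bouguer slab correction = 0.04193 × 1.90 × 201.3 = 16.04 mGal
Simple Bouguer anomaly = -99.56 − (16.04) = -115.60 mGal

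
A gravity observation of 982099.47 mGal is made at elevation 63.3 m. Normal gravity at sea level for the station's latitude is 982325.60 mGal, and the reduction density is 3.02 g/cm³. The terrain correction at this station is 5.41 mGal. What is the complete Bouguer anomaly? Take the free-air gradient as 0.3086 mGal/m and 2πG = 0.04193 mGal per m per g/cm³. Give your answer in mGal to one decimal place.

Free-air correction = 0.3086 × 63.3 = 19.53 mGal
Free-air anomaly = 982099.47 − 982325.60 + (19.53) = -206.60 mGal
Bouguer slab correction = 0.04193 × 3.02 × 63.3 = 8.02 mGal
Simple Bouguer anomaly = -206.60 − (8.02) = -214.62 mGal
Complete Bouguer anomaly = -214.62 + 5.41 = -209.21 mGal

-209.2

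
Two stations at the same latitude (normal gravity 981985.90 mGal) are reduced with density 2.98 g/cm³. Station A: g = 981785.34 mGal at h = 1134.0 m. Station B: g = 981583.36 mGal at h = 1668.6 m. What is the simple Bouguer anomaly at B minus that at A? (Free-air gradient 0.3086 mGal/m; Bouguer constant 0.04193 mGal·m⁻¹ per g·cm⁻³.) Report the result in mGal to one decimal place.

Δg_SB(A) = 981785.34 − 981985.90 + 0.3086×1134.0 − 0.04193×2.98×1134.0 = 7.70 mGal
Δg_SB(B) = 981583.36 − 981985.90 + 0.3086×1668.6 − 0.04193×2.98×1668.6 = -96.10 mGal
Difference = -96.10 − (7.70) = -103.80 mGal

-103.8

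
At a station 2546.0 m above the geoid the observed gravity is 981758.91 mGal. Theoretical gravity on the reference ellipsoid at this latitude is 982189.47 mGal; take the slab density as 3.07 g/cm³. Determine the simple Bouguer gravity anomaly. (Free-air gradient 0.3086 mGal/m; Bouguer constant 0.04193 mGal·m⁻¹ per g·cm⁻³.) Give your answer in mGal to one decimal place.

27.4

Free-air correction = 0.3086 × 2546.0 = 785.70 mGal
Free-air anomaly = 981758.91 − 982189.47 + (785.70) = 355.14 mGal
Bouguer slab correction = 0.04193 × 3.07 × 2546.0 = 327.73 mGal
Simple Bouguer anomaly = 355.14 − (327.73) = 27.41 mGal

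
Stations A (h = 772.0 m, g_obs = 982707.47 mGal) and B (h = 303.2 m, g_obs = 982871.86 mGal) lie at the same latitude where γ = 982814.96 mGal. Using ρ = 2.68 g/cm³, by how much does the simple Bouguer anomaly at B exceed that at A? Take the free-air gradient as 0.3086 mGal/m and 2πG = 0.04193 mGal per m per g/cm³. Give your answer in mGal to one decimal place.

Δg_SB(A) = 982707.47 − 982814.96 + 0.3086×772.0 − 0.04193×2.68×772.0 = 44.00 mGal
Δg_SB(B) = 982871.86 − 982814.96 + 0.3086×303.2 − 0.04193×2.68×303.2 = 116.40 mGal
Difference = 116.40 − (44.00) = 72.40 mGal

72.4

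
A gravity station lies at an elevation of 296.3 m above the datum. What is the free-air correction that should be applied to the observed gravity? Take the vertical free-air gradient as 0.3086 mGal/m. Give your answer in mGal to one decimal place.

Free-air correction = 0.3086 × 296.3 = 91.4 mGal

91.4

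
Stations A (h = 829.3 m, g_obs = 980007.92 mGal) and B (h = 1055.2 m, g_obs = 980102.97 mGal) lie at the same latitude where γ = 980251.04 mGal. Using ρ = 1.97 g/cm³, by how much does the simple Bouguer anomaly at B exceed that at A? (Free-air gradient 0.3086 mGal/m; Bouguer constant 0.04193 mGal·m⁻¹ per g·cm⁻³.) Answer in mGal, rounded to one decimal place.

Δg_SB(A) = 980007.92 − 980251.04 + 0.3086×829.3 − 0.04193×1.97×829.3 = -55.70 mGal
Δg_SB(B) = 980102.97 − 980251.04 + 0.3086×1055.2 − 0.04193×1.97×1055.2 = 90.40 mGal
Difference = 90.40 − (-55.70) = 146.10 mGal

146.1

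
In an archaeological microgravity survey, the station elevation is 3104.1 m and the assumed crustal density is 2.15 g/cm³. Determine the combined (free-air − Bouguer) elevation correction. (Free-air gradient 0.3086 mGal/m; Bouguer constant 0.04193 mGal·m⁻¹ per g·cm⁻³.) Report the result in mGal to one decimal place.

Combined gradient = 0.3086 − 0.04193 × 2.15 = 0.2184505 mGal/m
Combined elevation correction = 0.2184505 × 3104.1 = 678.1 mGal

678.1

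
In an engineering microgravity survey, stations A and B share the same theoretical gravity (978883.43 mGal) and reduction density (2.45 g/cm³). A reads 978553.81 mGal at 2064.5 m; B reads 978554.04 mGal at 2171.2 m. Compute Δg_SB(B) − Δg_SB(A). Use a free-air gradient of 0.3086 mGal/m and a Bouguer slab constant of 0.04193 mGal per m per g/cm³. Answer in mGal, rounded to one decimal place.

22.2

Δg_SB(A) = 978553.81 − 978883.43 + 0.3086×2064.5 − 0.04193×2.45×2064.5 = 95.40 mGal
Δg_SB(B) = 978554.04 − 978883.43 + 0.3086×2171.2 − 0.04193×2.45×2171.2 = 117.60 mGal
Difference = 117.60 − (95.40) = 22.20 mGal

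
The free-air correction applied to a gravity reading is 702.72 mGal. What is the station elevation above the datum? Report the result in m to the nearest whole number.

2277

h = 702.72 / 0.3086 = 2277.12 m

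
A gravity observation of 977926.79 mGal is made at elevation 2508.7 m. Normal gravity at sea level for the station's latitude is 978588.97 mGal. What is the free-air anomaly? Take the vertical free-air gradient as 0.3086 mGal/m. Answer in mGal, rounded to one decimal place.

Free-air correction = 0.3086 × 2508.7 = 774.18 mGal
Free-air anomaly = 977926.79 − 978588.97 + (774.18) = 112.00 mGal

112.0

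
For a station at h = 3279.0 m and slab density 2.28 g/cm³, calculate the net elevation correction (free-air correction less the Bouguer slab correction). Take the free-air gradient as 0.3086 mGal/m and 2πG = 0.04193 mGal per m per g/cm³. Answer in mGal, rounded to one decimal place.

Combined gradient = 0.3086 − 0.04193 × 2.28 = 0.2129996 mGal/m
Combined elevation correction = 0.2129996 × 3279.0 = 698.4 mGal

698.4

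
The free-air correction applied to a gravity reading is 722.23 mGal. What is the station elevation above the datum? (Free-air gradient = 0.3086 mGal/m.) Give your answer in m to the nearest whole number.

2340

h = 722.23 / 0.3086 = 2340.34 m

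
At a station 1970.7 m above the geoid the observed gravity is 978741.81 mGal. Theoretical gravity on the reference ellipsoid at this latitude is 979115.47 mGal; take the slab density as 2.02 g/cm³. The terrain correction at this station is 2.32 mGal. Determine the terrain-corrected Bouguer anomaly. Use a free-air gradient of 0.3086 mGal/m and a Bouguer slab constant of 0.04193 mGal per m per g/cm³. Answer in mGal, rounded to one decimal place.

69.9

Free-air correction = 0.3086 × 1970.7 = 608.16 mGal
Free-air anomaly = 978741.81 − 979115.47 + (608.16) = 234.50 mGal
Bouguer slab correction = 0.04193 × 2.02 × 1970.7 = 166.92 mGal
Simple Bouguer anomaly = 234.50 − (166.92) = 67.58 mGal
Complete Bouguer anomaly = 67.58 + 2.32 = 69.90 mGal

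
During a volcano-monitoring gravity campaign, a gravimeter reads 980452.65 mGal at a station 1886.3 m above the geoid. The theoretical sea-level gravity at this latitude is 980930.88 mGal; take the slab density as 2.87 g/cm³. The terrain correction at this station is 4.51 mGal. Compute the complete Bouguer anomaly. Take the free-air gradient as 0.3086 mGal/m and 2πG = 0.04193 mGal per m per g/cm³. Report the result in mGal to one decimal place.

-118.6

Free-air correction = 0.3086 × 1886.3 = 582.11 mGal
Free-air anomaly = 980452.65 − 980930.88 + (582.11) = 103.88 mGal
Bouguer slab correction = 0.04193 × 2.87 × 1886.3 = 227.00 mGal
Simple Bouguer anomaly = 103.88 − (227.00) = -123.12 mGal
Complete Bouguer anomaly = -123.12 + 4.51 = -118.61 mGal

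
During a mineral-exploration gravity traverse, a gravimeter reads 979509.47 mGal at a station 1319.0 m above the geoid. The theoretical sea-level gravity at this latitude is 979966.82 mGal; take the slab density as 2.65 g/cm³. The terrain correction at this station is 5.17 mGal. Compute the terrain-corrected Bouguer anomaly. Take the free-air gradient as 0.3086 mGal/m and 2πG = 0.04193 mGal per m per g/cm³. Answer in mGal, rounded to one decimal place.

Free-air correction = 0.3086 × 1319.0 = 407.04 mGal
Free-air anomaly = 979509.47 − 979966.82 + (407.04) = -50.31 mGal
Bouguer slab correction = 0.04193 × 2.65 × 1319.0 = 146.56 mGal
Simple Bouguer anomaly = -50.31 − (146.56) = -196.87 mGal
Complete Bouguer anomaly = -196.87 + 5.17 = -191.70 mGal

-191.7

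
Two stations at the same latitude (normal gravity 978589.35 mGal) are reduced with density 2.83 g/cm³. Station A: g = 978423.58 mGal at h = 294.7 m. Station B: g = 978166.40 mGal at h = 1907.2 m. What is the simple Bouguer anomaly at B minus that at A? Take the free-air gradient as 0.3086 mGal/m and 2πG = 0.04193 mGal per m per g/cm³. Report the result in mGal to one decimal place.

49.1

Δg_SB(A) = 978423.58 − 978589.35 + 0.3086×294.7 − 0.04193×2.83×294.7 = -109.80 mGal
Δg_SB(B) = 978166.40 − 978589.35 + 0.3086×1907.2 − 0.04193×2.83×1907.2 = -60.70 mGal
Difference = -60.70 − (-109.80) = 49.10 mGal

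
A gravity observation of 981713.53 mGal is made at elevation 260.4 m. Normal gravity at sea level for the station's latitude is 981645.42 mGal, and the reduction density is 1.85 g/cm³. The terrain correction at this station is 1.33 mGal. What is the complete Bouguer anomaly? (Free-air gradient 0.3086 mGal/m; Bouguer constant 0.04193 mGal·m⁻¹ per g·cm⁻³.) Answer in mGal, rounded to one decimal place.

Free-air correction = 0.3086 × 260.4 = 80.36 mGal
Free-air anomaly = 981713.53 − 981645.42 + (80.36) = 148.47 mGal
Bouguer slab correction = 0.04193 × 1.85 × 260.4 = 20.20 mGal
Simple Bouguer anomaly = 148.47 − (20.20) = 128.27 mGal
Complete Bouguer anomaly = 128.27 + 1.33 = 129.60 mGal

129.6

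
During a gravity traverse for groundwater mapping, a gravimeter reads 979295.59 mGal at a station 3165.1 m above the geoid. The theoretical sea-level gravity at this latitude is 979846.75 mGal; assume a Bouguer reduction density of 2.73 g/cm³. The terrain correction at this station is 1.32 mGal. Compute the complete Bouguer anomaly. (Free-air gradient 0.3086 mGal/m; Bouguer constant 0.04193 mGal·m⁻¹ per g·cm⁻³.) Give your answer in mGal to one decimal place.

64.6

Free-air correction = 0.3086 × 3165.1 = 976.75 mGal
Free-air anomaly = 979295.59 − 979846.75 + (976.75) = 425.59 mGal
Bouguer slab correction = 0.04193 × 2.73 × 3165.1 = 362.31 mGal
Simple Bouguer anomaly = 425.59 − (362.31) = 63.28 mGal
Complete Bouguer anomaly = 63.28 + 1.32 = 64.60 mGal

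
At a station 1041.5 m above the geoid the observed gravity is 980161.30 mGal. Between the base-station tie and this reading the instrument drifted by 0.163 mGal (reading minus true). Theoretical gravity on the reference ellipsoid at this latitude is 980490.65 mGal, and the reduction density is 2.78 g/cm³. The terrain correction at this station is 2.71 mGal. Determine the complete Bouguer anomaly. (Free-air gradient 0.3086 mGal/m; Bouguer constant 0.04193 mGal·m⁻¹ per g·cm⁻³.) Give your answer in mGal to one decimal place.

Drift-corrected reading = 980161.30 − (0.163) = 980161.137 mGal
Free-air correction = 0.3086 × 1041.5 = 321.41 mGal
Free-air anomaly = 980161.137 − 980490.65 + (321.41) = -8.103 mGal
Bouguer slab correction = 0.04193 × 2.78 × 1041.5 = 121.40 mGal
Simple Bouguer anomaly = -8.103 − (121.40) = -129.503 mGal
Complete Bouguer anomaly = -129.503 + 2.71 = -126.793 mGal

-126.8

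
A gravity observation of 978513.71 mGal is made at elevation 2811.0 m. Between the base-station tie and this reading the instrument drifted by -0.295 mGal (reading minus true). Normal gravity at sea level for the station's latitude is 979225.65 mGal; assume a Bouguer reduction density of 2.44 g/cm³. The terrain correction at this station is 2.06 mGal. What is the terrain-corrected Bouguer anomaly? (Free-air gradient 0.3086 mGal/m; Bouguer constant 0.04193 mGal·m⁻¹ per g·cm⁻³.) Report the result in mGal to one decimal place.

-129.7

Drift-corrected reading = 978513.71 − (-0.295) = 978514.005 mGal
Free-air correction = 0.3086 × 2811.0 = 867.47 mGal
Free-air anomaly = 978514.005 − 979225.65 + (867.47) = 155.825 mGal
Bouguer slab correction = 0.04193 × 2.44 × 2811.0 = 287.59 mGal
Simple Bouguer anomaly = 155.825 − (287.59) = -131.765 mGal
Complete Bouguer anomaly = -131.765 + 2.06 = -129.705 mGal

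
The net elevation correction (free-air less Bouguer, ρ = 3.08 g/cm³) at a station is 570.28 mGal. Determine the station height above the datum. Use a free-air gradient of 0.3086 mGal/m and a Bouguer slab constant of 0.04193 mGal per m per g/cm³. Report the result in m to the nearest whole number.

Combined gradient = 0.3086 − 0.04193 × 3.08 = 0.1794556 mGal/m
h = 570.28 / 0.1794556 = 3177.83 m

3178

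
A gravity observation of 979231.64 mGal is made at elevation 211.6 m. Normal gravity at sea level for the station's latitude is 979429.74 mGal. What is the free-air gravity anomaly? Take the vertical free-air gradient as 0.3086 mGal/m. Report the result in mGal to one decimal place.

Free-air correction = 0.3086 × 211.6 = 65.30 mGal
Free-air anomaly = 979231.64 − 979429.74 + (65.30) = -132.80 mGal

-132.8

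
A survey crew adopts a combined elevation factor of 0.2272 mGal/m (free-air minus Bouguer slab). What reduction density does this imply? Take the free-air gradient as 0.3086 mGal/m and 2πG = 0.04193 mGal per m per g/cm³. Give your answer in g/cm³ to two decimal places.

1.94

0.2272 = 0.3086 − 0.04193 × ρ
ρ = (0.3086 − 0.2272) / 0.04193 = 1.94 g/cm³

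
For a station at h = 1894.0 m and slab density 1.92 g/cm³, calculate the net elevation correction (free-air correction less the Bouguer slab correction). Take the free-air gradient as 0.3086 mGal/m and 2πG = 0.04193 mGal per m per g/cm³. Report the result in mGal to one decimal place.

432.0

Combined gradient = 0.3086 − 0.04193 × 1.92 = 0.2280944 mGal/m
Combined elevation correction = 0.2280944 × 1894.0 = 432.0 mGal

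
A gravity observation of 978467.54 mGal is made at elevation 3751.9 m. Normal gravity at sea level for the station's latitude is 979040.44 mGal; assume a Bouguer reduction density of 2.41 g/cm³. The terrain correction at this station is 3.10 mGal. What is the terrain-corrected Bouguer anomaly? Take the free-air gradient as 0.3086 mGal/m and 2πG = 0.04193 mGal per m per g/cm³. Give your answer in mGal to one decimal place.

Free-air correction = 0.3086 × 3751.9 = 1157.84 mGal
Free-air anomaly = 978467.54 − 979040.44 + (1157.84) = 584.94 mGal
Bouguer slab correction = 0.04193 × 2.41 × 3751.9 = 379.13 mGal
Simple Bouguer anomaly = 584.94 − (379.13) = 205.81 mGal
Complete Bouguer anomaly = 205.81 + 3.10 = 208.91 mGal

208.9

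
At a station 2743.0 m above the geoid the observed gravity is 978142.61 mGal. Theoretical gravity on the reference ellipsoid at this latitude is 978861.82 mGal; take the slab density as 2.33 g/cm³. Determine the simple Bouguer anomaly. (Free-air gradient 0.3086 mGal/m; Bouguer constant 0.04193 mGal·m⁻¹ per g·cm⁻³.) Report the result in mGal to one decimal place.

Free-air correction = 0.3086 × 2743.0 = 846.49 mGal
Free-air anomaly = 978142.61 − 978861.82 + (846.49) = 127.28 mGal
Bouguer slab correction = 0.04193 × 2.33 × 2743.0 = 267.98 mGal
Simple Bouguer anomaly = 127.28 − (267.98) = -140.70 mGal

-140.7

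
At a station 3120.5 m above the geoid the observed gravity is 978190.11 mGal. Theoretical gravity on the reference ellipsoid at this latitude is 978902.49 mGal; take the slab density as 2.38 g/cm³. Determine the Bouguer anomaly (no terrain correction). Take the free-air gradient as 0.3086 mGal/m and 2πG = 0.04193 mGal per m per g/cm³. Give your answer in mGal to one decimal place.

-60.8

Free-air correction = 0.3086 × 3120.5 = 962.99 mGal
Free-air anomaly = 978190.11 − 978902.49 + (962.99) = 250.61 mGal
Bouguer slab correction = 0.04193 × 2.38 × 3120.5 = 311.41 mGal
Simple Bouguer anomaly = 250.61 − (311.41) = -60.80 mGal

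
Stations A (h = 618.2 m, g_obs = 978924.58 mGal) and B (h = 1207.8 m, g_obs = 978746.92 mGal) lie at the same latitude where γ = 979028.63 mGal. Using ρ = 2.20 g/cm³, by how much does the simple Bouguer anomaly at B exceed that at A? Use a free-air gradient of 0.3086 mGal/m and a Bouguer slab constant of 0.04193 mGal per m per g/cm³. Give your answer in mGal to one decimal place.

-50.1

Δg_SB(A) = 978924.58 − 979028.63 + 0.3086×618.2 − 0.04193×2.20×618.2 = 29.70 mGal
Δg_SB(B) = 978746.92 − 979028.63 + 0.3086×1207.8 − 0.04193×2.20×1207.8 = -20.40 mGal
Difference = -20.40 − (29.70) = -50.10 mGal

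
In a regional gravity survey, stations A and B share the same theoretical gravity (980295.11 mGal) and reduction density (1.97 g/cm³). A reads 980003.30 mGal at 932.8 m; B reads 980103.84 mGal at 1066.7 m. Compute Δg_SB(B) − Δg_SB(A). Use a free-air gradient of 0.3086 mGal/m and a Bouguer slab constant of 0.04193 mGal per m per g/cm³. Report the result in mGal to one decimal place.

Δg_SB(A) = 980003.30 − 980295.11 + 0.3086×932.8 − 0.04193×1.97×932.8 = -81.00 mGal
Δg_SB(B) = 980103.84 − 980295.11 + 0.3086×1066.7 − 0.04193×1.97×1066.7 = 49.80 mGal
Difference = 49.80 − (-81.00) = 130.80 mGal

130.8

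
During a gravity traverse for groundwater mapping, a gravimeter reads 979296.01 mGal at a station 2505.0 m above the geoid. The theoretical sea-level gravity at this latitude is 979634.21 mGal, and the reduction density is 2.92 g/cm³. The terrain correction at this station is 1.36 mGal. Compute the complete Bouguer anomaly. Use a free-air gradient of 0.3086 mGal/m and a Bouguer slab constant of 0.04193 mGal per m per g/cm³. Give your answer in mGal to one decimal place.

129.5

Free-air correction = 0.3086 × 2505.0 = 773.04 mGal
Free-air anomaly = 979296.01 − 979634.21 + (773.04) = 434.84 mGal
Bouguer slab correction = 0.04193 × 2.92 × 2505.0 = 306.70 mGal
Simple Bouguer anomaly = 434.84 − (306.70) = 128.14 mGal
Complete Bouguer anomaly = 128.14 + 1.36 = 129.50 mGal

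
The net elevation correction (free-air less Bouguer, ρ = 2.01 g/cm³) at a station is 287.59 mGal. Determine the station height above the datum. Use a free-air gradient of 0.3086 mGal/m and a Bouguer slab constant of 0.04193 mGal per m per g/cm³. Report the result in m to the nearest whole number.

Combined gradient = 0.3086 − 0.04193 × 2.01 = 0.2243207 mGal/m
h = 287.59 / 0.2243207 = 1282.05 m

1282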